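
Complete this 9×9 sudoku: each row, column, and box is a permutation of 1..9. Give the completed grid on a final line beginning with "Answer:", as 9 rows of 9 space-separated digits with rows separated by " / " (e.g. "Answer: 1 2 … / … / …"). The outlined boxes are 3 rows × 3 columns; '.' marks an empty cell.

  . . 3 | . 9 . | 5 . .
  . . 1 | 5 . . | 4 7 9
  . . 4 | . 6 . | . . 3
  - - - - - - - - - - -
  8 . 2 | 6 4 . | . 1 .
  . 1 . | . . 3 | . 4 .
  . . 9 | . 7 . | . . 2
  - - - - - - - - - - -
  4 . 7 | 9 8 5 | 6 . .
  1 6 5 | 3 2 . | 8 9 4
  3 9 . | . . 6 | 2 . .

Step 1. [r1c6∈{1,2,4,7,8}] across col 6, 4 lands solely at r1c6, so r1c6=4.
Step 2. [r9c9∈{1,5,7}] across box 9, 7 lands solely at r9c9. So r9c9=7.
Step 3. [r2c1∈{2,6}] row 2 places 6 nowhere but r2c1 ⇒ r2c1=6.
Step 4. [r6c8∈{3,5,6,8}] row 6 places 6 nowhere but r6c8, so r6c8=6.
Step 5. [r6c1∈{5}] only 5 remains possible at r6c1 ⇒ r6c1=5.
Step 6. [r5c1∈{7}] only 7 remains possible at r5c1. So r5c1=7.
Step 7. [r1c1∈{2}] r1c1 has the single candidate 2, so r1c1=2.
Step 8. [r1c8∈{8}] r1c8 is down to just 8. So r1c8=8.
Step 9. [r2c6∈{2,8}] row 2 places 2 nowhere but r2c6, so r2c6=2.
Step 10. [r3c7∈{1}] only 1 remains possible at r3c7. So r3c7=1.
Step 11. [r1c4∈{1,7}] across row 1, 1 lands solely at r1c4. So r1c4=1.
Step 12. [r6c4∈{8}] r6c4 has the single candidate 8, so r6c4=8.
Step 13. [r6c7∈{3}] only 3 remains possible at r6c7, so r6c7=3.
Step 14. [r3c6∈{7,8}] in col 6, 8 fits only at r3c6. So r3c6=8.
Step 15. [r3c2∈{5,7}] in row 3, 5 fits only at r3c2. So r3c2=5.
Step 16. [r5c7∈{9}] r5c7 has the single candidate 9 ⇒ r5c7=9.
Step 17. [r4c9∈{5}] nothing but 5 survives at r4c9 ⇒ r4c9=5.
Step 18. [r3c1∈{9}] r3c1 is down to just 9, so r3c1=9.
Step 19. [r2c2∈{8}] r2c2 has the single candidate 8, so r2c2=8.
Step 20. [r4c6∈{9}] only 9 remains possible at r4c6. So r4c6=9.
Step 21. [r1c9∈{6}] r1c9's peers cover all but 6. So r1c9=6.
Step 22. [r6c2∈{4}] only 4 remains possible at r6c2. So r6c2=4.
Step 23. [r3c4∈{7}] only 7 remains possible at r3c4 ⇒ r3c4=7.
Step 24. [r4c2∈{3}] r4c2 has the single candidate 3, so r4c2=3.
Step 25. [r4c7∈{7}] r4c7 is down to just 7 ⇒ r4c7=7.
Step 26. [r9c5∈{1}] r9c5 is down to just 1 ⇒ r9c5=1.
Step 27. [r9c4∈{4}] r9c4 is down to just 4, so r9c4=4.
Step 28. [r5c9∈{8}] nothing but 8 survives at r5c9 ⇒ r5c9=8.
Step 29. [r6c6∈{1}] r6c6 has the single candidate 1, so r6c6=1.
Step 30. [r7c8∈{3}] r7c8's peers cover all but 3, so r7c8=3.
Step 31. [r5c4∈{2}] nothing but 2 survives at r5c4. So r5c4=2.
Step 32. [r3c8∈{2}] r3c8 is down to just 2, so r3c8=2.
Step 33. [r1c2∈{7}] only 7 remains possible at r1c2. So r1c2=7.
Step 34. [r7c2∈{2}] r7c2 is down to just 2 ⇒ r7c2=2.
Step 35. [r5c5∈{5}] r5c5 has the single candidate 5 ⇒ r5c5=5.
Step 36. [r7c9∈{1}] r7c9's peers cover all but 1 ⇒ r7c9=1.
Step 37. [r9c8∈{5}] only 5 remains possible at r9c8, so r9c8=5.
Step 38. [r9c3∈{8}] nothing but 8 survives at r9c3. So r9c3=8.
Step 39. [r8c6∈{7}] nothing but 7 survives at r8c6, so r8c6=7.
Step 40. [r5c3∈{6}] r5c3 has the single candidate 6, so r5c3=6.
Step 41. [r2c5∈{3}] r2c5 is down to just 3. So r2c5=3.

Answer: 2 7 3 1 9 4 5 8 6 / 6 8 1 5 3 2 4 7 9 / 9 5 4 7 6 8 1 2 3 / 8 3 2 6 4 9 7 1 5 / 7 1 6 2 5 3 9 4 8 / 5 4 9 8 7 1 3 6 2 / 4 2 7 9 8 5 6 3 1 / 1 6 5 3 2 7 8 9 4 / 3 9 8 4 1 6 2 5 7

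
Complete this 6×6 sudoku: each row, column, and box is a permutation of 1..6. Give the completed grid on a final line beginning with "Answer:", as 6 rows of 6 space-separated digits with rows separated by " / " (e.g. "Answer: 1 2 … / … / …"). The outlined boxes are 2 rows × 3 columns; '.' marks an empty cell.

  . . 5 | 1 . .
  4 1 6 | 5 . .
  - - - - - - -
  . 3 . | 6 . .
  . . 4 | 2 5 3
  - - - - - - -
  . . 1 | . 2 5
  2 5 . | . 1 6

Step 1. [r1c5∈{3,4,6}] in row 1, 6 fits only at r1c5 ⇒ r1c5=6.
Step 2. [r6c4∈{3,4}] 4 has one home in row 6: r6c4. So r6c4=4.
Step 3. [r3c6∈{1,4}] 1 has one home in col 6: r3c6 ⇒ r3c6=1.
Step 4. [r4c2∈{6}] nothing but 6 survives at r4c2. So r4c2=6.
Step 5. [r6c3∈{3}] r6c3's peers cover all but 3 ⇒ r6c3=3.
Step 6. [r1c6∈{2,4}] r1c6 is the only open cell in row 1 admitting 4 ⇒ r1c6=4.
Step 7. [r1c2∈{2}] nothing but 2 survives at r1c2, so r1c2=2.
Step 8. [r3c5∈{4}] r3c5 is down to just 4. So r3c5=4.
Step 9. [r1c1∈{3}] only 3 remains possible at r1c1. So r1c1=3.
Step 10. [r3c3∈{2}] only 2 remains possible at r3c3, so r3c3=2.
Step 11. [r5c1∈{6}] only 6 remains possible at r5c1. So r5c1=6.
Step 12. [r3c1∈{5}] nothing but 5 survives at r3c1 ⇒ r3c1=5.
Step 13. [r5c4∈{3}] nothing but 3 survives at r5c4 ⇒ r5c4=3.
Step 14. [r4c1∈{1}] r4c1 is down to just 1, so r4c1=1.
Step 15. [r5c2∈{4}] r5c2 has the single candidate 4 ⇒ r5c2=4.
Step 16. [r2c6∈{2}] only 2 remains possible at r2c6, so r2c6=2.
Step 17. [r2c5∈{3}] r2c5 is down to just 3 ⇒ r2c5=3.

Answer: 3 2 5 1 6 4 / 4 1 6 5 3 2 / 5 3 2 6 4 1 / 1 6 4 2 5 3 / 6 4 1 3 2 5 / 2 5 3 4 1 6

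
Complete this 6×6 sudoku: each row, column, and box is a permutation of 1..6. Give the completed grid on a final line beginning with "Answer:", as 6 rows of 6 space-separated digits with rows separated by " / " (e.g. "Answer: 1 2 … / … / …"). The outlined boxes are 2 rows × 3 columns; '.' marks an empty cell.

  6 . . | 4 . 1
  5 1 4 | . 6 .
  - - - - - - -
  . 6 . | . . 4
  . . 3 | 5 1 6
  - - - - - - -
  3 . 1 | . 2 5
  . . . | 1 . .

Step 1. [r3c4∈{2,3}] 2 has one home in box 4: r3c4, so r3c4=2.
Step 2. [r6c2∈{2,4,5}] in col 2, 5 fits only at r6c2. So r6c2=5.
Step 3. [r1c2∈{2,3}] 3 has one home in col 2: r1c2, so r1c2=3.
Step 4. [r6c5∈{3,4}] across col 5, 4 lands solely at r6c5. So r6c5=4.
Step 5. [r6c1∈{2}] nothing but 2 survives at r6c1. So r6c1=2.
Step 6. [r4c2∈{2,4}] 2 has one home in row 4: r4c2, so r4c2=2.
Step 7. [r2c4∈{3}] r2c4 has the single candidate 3 ⇒ r2c4=3.
Step 8. [r2c6∈{2}] only 2 remains possible at r2c6. So r2c6=2.
Step 9. [r1c5∈{5}] only 5 remains possible at r1c5. So r1c5=5.
Step 10. [r3c3∈{5}] r3c3's peers cover all but 5 ⇒ r3c3=5.
Step 11. [r5c2∈{4}] r5c2's peers cover all but 4, so r5c2=4.
Step 12. [r5c4∈{6}] r5c4 has the single candidate 6 ⇒ r5c4=6.
Step 13. [r3c5∈{3}] nothing but 3 survives at r3c5 ⇒ r3c5=3.
Step 14. [r6c3∈{6}] r6c3's peers cover all but 6, so r6c3=6.
Step 15. [r3c1∈{1}] r3c1 has the single candidate 1. So r3c1=1.
Step 16. [r1c3∈{2}] only 2 remains possible at r1c3. So r1c3=2.
Step 17. [r4c1∈{4}] r4c1's peers cover all but 4, so r4c1=4.
Step 18. [r6c6∈{3}] only 3 remains possible at r6c6, so r6c6=3.

Answer: 6 3 2 4 5 1 / 5 1 4 3 6 2 / 1 6 5 2 3 4 / 4 2 3 5 1 6 / 3 4 1 6 2 5 / 2 5 6 1 4 3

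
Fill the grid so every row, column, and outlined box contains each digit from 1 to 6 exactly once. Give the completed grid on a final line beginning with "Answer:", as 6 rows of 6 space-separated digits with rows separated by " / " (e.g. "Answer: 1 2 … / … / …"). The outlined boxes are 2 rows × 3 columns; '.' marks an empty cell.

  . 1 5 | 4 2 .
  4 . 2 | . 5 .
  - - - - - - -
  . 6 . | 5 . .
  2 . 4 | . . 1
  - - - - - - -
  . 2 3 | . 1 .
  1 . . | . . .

Step 1. [r5c4∈{6}] r5c4 is down to just 6. So r5c4=6.
Step 2. [r4c4∈{3}] nothing but 3 survives at r4c4. So r4c4=3.
Step 3. [r5c6∈{4,5}] row 5 places 4 nowhere but r5c6 ⇒ r5c6=4.
Step 4. [r6c6∈{2,3,5}] in col 6, 5 fits only at r6c6 ⇒ r6c6=5.
Step 5. [r1c1∈{3,6}] col 1 places 6 nowhere but r1c1 ⇒ r1c1=6.
Step 6. [r1c6∈{3}] r1c6 has the single candidate 3, so r1c6=3.
Step 7. [r6c3∈{6}] r6c3 is down to just 6 ⇒ r6c3=6.
Step 8. [r6c4∈{2}] nothing but 2 survives at r6c4 ⇒ r6c4=2.
Step 9. [r3c1∈{3}] only 3 remains possible at r3c1, so r3c1=3.
Step 10. [r3c5∈{4}] r3c5 has the single candidate 4, so r3c5=4.
Step 11. [r5c1∈{5}] r5c1's peers cover all but 5, so r5c1=5.
Step 12. [r6c5∈{3}] only 3 remains possible at r6c5, so r6c5=3.
Step 13. [r3c6∈{2}] r3c6 is down to just 2. So r3c6=2.
Step 14. [r4c5∈{6}] nothing but 6 survives at r4c5, so r4c5=6.
Step 15. [r2c6∈{6}] only 6 remains possible at r2c6, so r2c6=6.
Step 16. [r2c2∈{3}] r2c2 has the single candidate 3 ⇒ r2c2=3.
Step 17. [r2c4∈{1}] r2c4 is down to just 1. So r2c4=1.
Step 18. [r6c2∈{4}] r6c2 is down to just 4. So r6c2=4.
Step 19. [r4c2∈{5}] nothing but 5 survives at r4c2. So r4c2=5.
Step 20. [r3c3∈{1}] r3c3 has the single candidate 1 ⇒ r3c3=1.

Answer: 6 1 5 4 2 3 / 4 3 2 1 5 6 / 3 6 1 5 4 2 / 2 5 4 3 6 1 / 5 2 3 6 1 4 / 1 4 6 2 3 5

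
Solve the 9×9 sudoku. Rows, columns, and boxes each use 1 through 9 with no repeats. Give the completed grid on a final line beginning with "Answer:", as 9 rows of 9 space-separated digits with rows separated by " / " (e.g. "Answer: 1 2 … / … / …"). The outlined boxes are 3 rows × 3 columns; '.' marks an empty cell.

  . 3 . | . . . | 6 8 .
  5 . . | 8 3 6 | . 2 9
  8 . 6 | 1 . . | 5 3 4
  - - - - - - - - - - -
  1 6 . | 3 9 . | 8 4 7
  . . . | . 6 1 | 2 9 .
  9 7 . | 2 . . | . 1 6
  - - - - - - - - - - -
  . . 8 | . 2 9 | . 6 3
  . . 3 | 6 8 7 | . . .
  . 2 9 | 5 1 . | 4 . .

Step 1. [r8c1∈{4}] only 4 remains possible at r8c1. So r8c1=4.
Step 2. [r4c6∈{5}] r4c6 is down to just 5, so r4c6=5.
Step 3. [r6c5∈{4}] nothing but 4 survives at r6c5. So r6c5=4.
Step 4. [r7c1∈{7}] only 7 remains possible at r7c1, so r7c1=7.
Step 5. [r7c7∈{1}] r7c7 is down to just 1. So r7c7=1.
Step 6. [r1c6∈{2,4}] 4 has one home in col 6: r1c6 ⇒ r1c6=4.
Step 7. [r5c9∈{5}] r5c9 has the single candidate 5. So r5c9=5.
Step 8. [r3c5∈{7}] r3c5 is down to just 7, so r3c5=7.
Step 9. [r1c3∈{1,2,7}] row 1 places 7 nowhere but r1c3. So r1c3=7.
Step 10. [r5c3∈{4}] nothing but 4 survives at r5c3, so r5c3=4.
Step 11. [r8c2∈{1,5}] row 8 places 1 nowhere but r8c2. So r8c2=1.
Step 12. [r9c1∈{6}] r9c1 has the single candidate 6 ⇒ r9c1=6.
Step 13. [r5c1∈{3}] r5c1's peers cover all but 3, so r5c1=3.
Step 14. [r1c9∈{1}] nothing but 1 survives at r1c9. So r1c9=1.
Step 15. [r3c2∈{9}] r3c2 has the single candidate 9. So r3c2=9.
Step 16. [r3c6∈{2}] r3c6 has the single candidate 2 ⇒ r3c6=2.
Step 17. [r4c3∈{2}] only 2 remains possible at r4c3 ⇒ r4c3=2.
Step 18. [r2c2∈{4}] only 4 remains possible at r2c2. So r2c2=4.
Step 19. [r8c9∈{2}] r8c9's peers cover all but 2 ⇒ r8c9=2.
Step 20. [r8c7∈{9}] nothing but 9 survives at r8c7. So r8c7=9.
Step 21. [r1c4∈{9}] nothing but 9 survives at r1c4, so r1c4=9.
Step 22. [r9c6∈{3}] r9c6's peers cover all but 3. So r9c6=3.
Step 23. [r9c8∈{7}] r9c8 has the single candidate 7. So r9c8=7.
Step 24. [r6c7∈{3}] r6c7's peers cover all but 3 ⇒ r6c7=3.
Step 25. [r6c6∈{8}] only 8 remains possible at r6c6, so r6c6=8.
Step 26. [r2c3∈{1}] r2c3 is down to just 1 ⇒ r2c3=1.
Step 27. [r5c2∈{8}] r5c2 has the single candidate 8, so r5c2=8.
Step 28. [r7c2∈{5}] only 5 remains possible at r7c2 ⇒ r7c2=5.
Step 29. [r1c5∈{5}] r1c5 has the single candidate 5. So r1c5=5.
Step 30. [r9c9∈{8}] r9c9's peers cover all but 8 ⇒ r9c9=8.
Step 31. [r8c8∈{5}] r8c8 has the single candidate 5. So r8c8=5.
Step 32. [r7c4∈{4}] r7c4's peers cover all but 4 ⇒ r7c4=4.
Step 33. [r5c4∈{7}] nothing but 7 survives at r5c4, so r5c4=7.
Step 34. [r6c3∈{5}] only 5 remains possible at r6c3 ⇒ r6c3=5.
Step 35. [r1c1∈{2}] r1c1 has the single candidate 2. So r1c1=2.
Step 36. [r2c7∈{7}] nothing but 7 survives at r2c7, so r2c7=7.

Answer: 2 3 7 9 5 4 6 8 1 / 5 4 1 8 3 6 7 2 9 / 8 9 6 1 7 2 5 3 4 / 1 6 2 3 9 5 8 4 7 / 3 8 4 7 6 1 2 9 5 / 9 7 5 2 4 8 3 1 6 / 7 5 8 4 2 9 1 6 3 / 4 1 3 6 8 7 9 5 2 / 6 2 9 5 1 3 4 7 8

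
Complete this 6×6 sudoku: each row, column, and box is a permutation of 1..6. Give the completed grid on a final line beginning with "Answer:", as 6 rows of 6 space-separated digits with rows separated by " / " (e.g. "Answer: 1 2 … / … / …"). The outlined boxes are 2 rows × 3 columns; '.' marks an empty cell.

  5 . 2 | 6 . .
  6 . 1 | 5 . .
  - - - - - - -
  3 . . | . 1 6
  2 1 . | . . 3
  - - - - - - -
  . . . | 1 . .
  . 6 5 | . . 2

Step 1. [r2c6∈{4}] r2c6's peers cover all but 4, so r2c6=4.
Step 2. [r5c1∈{4}] r5c1's peers cover all but 4. So r5c1=4.
Step 3. [r1c5∈{3}] only 3 remains possible at r1c5, so r1c5=3.
Step 4. [r4c4∈{4}] only 4 remains possible at r4c4, so r4c4=4.
Step 5. [r3c3∈{4}] only 4 remains possible at r3c3 ⇒ r3c3=4.
Step 6. [r4c5∈{5}] r4c5's peers cover all but 5, so r4c5=5.
Step 7. [r2c2∈{3}] r2c2 is down to just 3, so r2c2=3.
Step 8. [r1c6∈{1}] r1c6 has the single candidate 1, so r1c6=1.
Step 9. [r2c5∈{2}] nothing but 2 survives at r2c5 ⇒ r2c5=2.
Step 10. [r5c6∈{5}] r5c6 has the single candidate 5, so r5c6=5.
Step 11. [r3c2∈{5}] r3c2's peers cover all but 5. So r3c2=5.
Step 12. [r6c4∈{3}] r6c4's peers cover all but 3 ⇒ r6c4=3.
Step 13. [r5c3∈{3}] r5c3 is down to just 3. So r5c3=3.
Step 14. [r1c2∈{4}] r1c2's peers cover all but 4 ⇒ r1c2=4.
Step 15. [r5c2∈{2}] r5c2 has the single candidate 2, so r5c2=2.
Step 16. [r6c1∈{1}] r6c1's peers cover all but 1 ⇒ r6c1=1.
Step 17. [r3c4∈{2}] nothing but 2 survives at r3c4 ⇒ r3c4=2.
Step 18. [r5c5∈{6}] nothing but 6 survives at r5c5, so r5c5=6.
Step 19. [r6c5∈{4}] r6c5 is down to just 4 ⇒ r6c5=4.
Step 20. [r4c3∈{6}] r4c3 has the single candidate 6 ⇒ r4c3=6.

Answer: 5 4 2 6 3 1 / 6 3 1 5 2 4 / 3 5 4 2 1 6 / 2 1 6 4 5 3 / 4 2 3 1 6 5 / 1 6 5 3 4 2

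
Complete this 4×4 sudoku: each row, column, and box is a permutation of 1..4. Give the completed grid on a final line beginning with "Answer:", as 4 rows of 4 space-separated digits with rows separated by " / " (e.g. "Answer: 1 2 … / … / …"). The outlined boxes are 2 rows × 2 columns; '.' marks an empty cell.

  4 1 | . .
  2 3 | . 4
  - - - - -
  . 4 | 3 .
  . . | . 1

Step 1. [r1c3∈{2}] r1c3's peers cover all but 2. So r1c3=2.
Step 2. [r3c4∈{2}] r3c4 has the single candidate 2. So r3c4=2.
Step 3. [r4c3∈{4}] nothing but 4 survives at r4c3 ⇒ r4c3=4.
Step 4. [r1c4∈{3}] r1c4 has the single candidate 3 ⇒ r1c4=3.
Step 5. [r4c2∈{2}] r4c2's peers cover all but 2, so r4c2=2.
Step 6. [r3c1∈{1}] only 1 remains possible at r3c1, so r3c1=1.
Step 7. [r2c3∈{1}] only 1 remains possible at r2c3, so r2c3=1.
Step 8. [r4c1∈{3}] r4c1's peers cover all but 3 ⇒ r4c1=3.

Answer: 4 1 2 3 / 2 3 1 4 / 1 4 3 2 / 3 2 4 1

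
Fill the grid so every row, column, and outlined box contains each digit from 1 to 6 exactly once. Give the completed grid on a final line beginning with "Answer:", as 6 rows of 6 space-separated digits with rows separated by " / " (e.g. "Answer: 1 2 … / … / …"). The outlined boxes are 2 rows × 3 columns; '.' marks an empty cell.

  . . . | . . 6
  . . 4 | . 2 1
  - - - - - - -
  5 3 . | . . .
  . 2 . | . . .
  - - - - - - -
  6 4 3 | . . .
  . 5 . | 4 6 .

Step 1. [r2c4∈{3,5}] across row 2, 5 lands solely at r2c4, so r2c4=5.
Step 2. [r4c1∈{1,4}] col 1 places 4 nowhere but r4c1 ⇒ r4c1=4.
Step 3. [r1c4∈{3}] r1c4 has the single candidate 3. So r1c4=3.
Step 4. [r4c5∈{1,3,5}] 3 has one home in col 5: r4c5, so r4c5=3.
Step 5. [r1c2∈{1}] r1c2 has the single candidate 1 ⇒ r1c2=1.
Step 6. [r5c5∈{1,5}] col 5 places 5 nowhere but r5c5 ⇒ r5c5=5.
Step 7. [r3c5∈{1,4}] 1 has one home in col 5: r3c5, so r3c5=1.
Step 8. [r5c6∈{2}] r5c6's peers cover all but 2. So r5c6=2.
Step 9. [r4c3∈{1,6}] in row 4, 1 fits only at r4c3, so r4c3=1.
Step 10. [r6c3∈{2}] r6c3's peers cover all but 2. So r6c3=2.
Step 11. [r3c3∈{6}] r3c3's peers cover all but 6. So r3c3=6.
Step 12. [r1c1∈{2}] r1c1 is down to just 2. So r1c1=2.
Step 13. [r3c6∈{4}] r3c6's peers cover all but 4 ⇒ r3c6=4.
Step 14. [r4c6∈{5}] nothing but 5 survives at r4c6 ⇒ r4c6=5.
Step 15. [r2c1∈{3}] r2c1 is down to just 3 ⇒ r2c1=3.
Step 16. [r4c4∈{6}] r4c4 has the single candidate 6 ⇒ r4c4=6.
Step 17. [r2c2∈{6}] r2c2 is down to just 6. So r2c2=6.
Step 18. [r1c5∈{4}] only 4 remains possible at r1c5, so r1c5=4.
Step 19. [r6c1∈{1}] r6c1 has the single candidate 1 ⇒ r6c1=1.
Step 20. [r3c4∈{2}] r3c4 has the single candidate 2 ⇒ r3c4=2.
Step 21. [r6c6∈{3}] r6c6 has the single candidate 3. So r6c6=3.
Step 22. [r1c3∈{5}] nothing but 5 survives at r1c3, so r1c3=5.
Step 23. [r5c4∈{1}] nothing but 1 survives at r5c4. So r5c4=1.

Answer: 2 1 5 3 4 6 / 3 6 4 5 2 1 / 5 3 6 2 1 4 / 4 2 1 6 3 5 / 6 4 3 1 5 2 / 1 5 2 4 6 3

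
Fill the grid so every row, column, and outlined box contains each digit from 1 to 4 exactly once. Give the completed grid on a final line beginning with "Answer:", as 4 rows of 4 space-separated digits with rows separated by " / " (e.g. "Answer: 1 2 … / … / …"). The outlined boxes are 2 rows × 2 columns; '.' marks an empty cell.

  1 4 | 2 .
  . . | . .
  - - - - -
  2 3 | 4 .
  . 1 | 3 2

Step 1. [r2c4∈{1,3,4}] across row 2, 4 lands solely at r2c4 ⇒ r2c4=4.
Step 2. [r1c4∈{3}] r1c4's peers cover all but 3 ⇒ r1c4=3.
Step 3. [r4c1∈{4}] only 4 remains possible at r4c1. So r4c1=4.
Step 4. [r2c2∈{2}] nothing but 2 survives at r2c2 ⇒ r2c2=2.
Step 5. [r3c4∈{1}] r3c4's peers cover all but 1, so r3c4=1.
Step 6. [r2c3∈{1}] r2c3 has the single candidate 1, so r2c3=1.
Step 7. [r2c1∈{3}] nothing but 3 survives at r2c1, so r2c1=3.

Answer: 1 4 2 3 / 3 2 1 4 / 2 3 4 1 / 4 1 3 2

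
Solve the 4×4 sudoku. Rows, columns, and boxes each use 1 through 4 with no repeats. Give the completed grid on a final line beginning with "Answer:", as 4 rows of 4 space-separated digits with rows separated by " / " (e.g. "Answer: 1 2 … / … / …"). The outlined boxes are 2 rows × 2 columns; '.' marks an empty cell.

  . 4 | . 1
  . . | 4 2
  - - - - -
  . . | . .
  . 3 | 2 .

Step 1. [r4c1∈{1,4}] in row 4, 1 fits only at r4c1, so r4c1=1.
Step 2. [r1c1∈{2,3}] 2 has one home in row 1: r1c1. So r1c1=2.
Step 3. [r3c4∈{3,4}] 3 has one home in col 4: r3c4. So r3c4=3.
Step 4. [r3c3∈{1}] r3c3's peers cover all but 1 ⇒ r3c3=1.
Step 5. [r1c3∈{3}] r1c3 has the single candidate 3, so r1c3=3.
Step 6. [r3c1∈{4}] r3c1's peers cover all but 4, so r3c1=4.
Step 7. [r3c2∈{2}] r3c2 is down to just 2. So r3c2=2.
Step 8. [r4c4∈{4}] nothing but 4 survives at r4c4, so r4c4=4.
Step 9. [r2c1∈{3}] only 3 remains possible at r2c1. So r2c1=3.
Step 10. [r2c2∈{1}] r2c2's peers cover all but 1 ⇒ r2c2=1.

Answer: 2 4 3 1 / 3 1 4 2 / 4 2 1 3 / 1 3 2 4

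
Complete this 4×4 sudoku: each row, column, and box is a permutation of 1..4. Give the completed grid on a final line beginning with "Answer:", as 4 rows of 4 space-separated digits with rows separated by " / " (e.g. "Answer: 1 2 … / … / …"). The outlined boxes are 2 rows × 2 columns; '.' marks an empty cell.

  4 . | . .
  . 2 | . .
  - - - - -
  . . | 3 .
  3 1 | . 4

Step 1. [r3c4∈{1,2}] 1 has one home in row 3: r3c4. So r3c4=1.
Step 2. [r1c4∈{2,3}] 2 has one home in col 4: r1c4. So r1c4=2.
Step 3. [r2c3∈{1,4}] in row 2, 4 fits only at r2c3, so r2c3=4.
Step 4. [r2c4∈{3}] only 3 remains possible at r2c4 ⇒ r2c4=3.
Step 5. [r1c2∈{3}] only 3 remains possible at r1c2, so r1c2=3.
Step 6. [r3c1∈{2}] nothing but 2 survives at r3c1, so r3c1=2.
Step 7. [r1c3∈{1}] nothing but 1 survives at r1c3. So r1c3=1.
Step 8. [r4c3∈{2}] only 2 remains possible at r4c3. So r4c3=2.
Step 9. [r2c1∈{1}] only 1 remains possible at r2c1. So r2c1=1.
Step 10. [r3c2∈{4}] r3c2 is down to just 4. So r3c2=4.

Answer: 4 3 1 2 / 1 2 4 3 / 2 4 3 1 / 3 1 2 4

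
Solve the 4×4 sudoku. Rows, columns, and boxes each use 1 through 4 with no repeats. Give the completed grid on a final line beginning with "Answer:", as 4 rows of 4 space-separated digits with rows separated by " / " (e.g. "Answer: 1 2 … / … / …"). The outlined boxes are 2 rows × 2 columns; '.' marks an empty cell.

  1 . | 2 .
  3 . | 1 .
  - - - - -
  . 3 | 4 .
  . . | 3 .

Step 1. [r1c2∈{4}] r1c2's peers cover all but 4 ⇒ r1c2=4.
Step 2. [r3c1∈{2}] only 2 remains possible at r3c1, so r3c1=2.
Step 3. [r4c4∈{1,2}] in row 4, 2 fits only at r4c4 ⇒ r4c4=2.
Step 4. [r2c2∈{2}] nothing but 2 survives at r2c2. So r2c2=2.
Step 5. [r2c4∈{4}] nothing but 4 survives at r2c4, so r2c4=4.
Step 6. [r4c2∈{1}] r4c2 has the single candidate 1, so r4c2=1.
Step 7. [r1c4∈{3}] only 3 remains possible at r1c4. So r1c4=3.
Step 8. [r3c4∈{1}] only 1 remains possible at r3c4. So r3c4=1.
Step 9. [r4c1∈{4}] nothing but 4 survives at r4c1 ⇒ r4c1=4.

Answer: 1 4 2 3 / 3 2 1 4 / 2 3 4 1 / 4 1 3 2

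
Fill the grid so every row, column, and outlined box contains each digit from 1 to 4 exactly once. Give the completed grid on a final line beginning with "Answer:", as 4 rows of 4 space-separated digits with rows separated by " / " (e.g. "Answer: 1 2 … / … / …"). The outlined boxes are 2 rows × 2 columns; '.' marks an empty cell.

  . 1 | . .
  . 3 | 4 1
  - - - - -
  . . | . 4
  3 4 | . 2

Step 1. [r2c1∈{2}] only 2 remains possible at r2c1, so r2c1=2.
Step 2. [r3c3∈{1,3}] in row 3, 3 fits only at r3c3, so r3c3=3.
Step 3. [r1c4∈{3}] r1c4 is down to just 3 ⇒ r1c4=3.
Step 4. [r3c1∈{1}] r3c1 is down to just 1, so r3c1=1.
Step 5. [r4c3∈{1}] only 1 remains possible at r4c3 ⇒ r4c3=1.
Step 6. [r1c1∈{4}] r1c1 has the single candidate 4, so r1c1=4.
Step 7. [r3c2∈{2}] only 2 remains possible at r3c2 ⇒ r3c2=2.
Step 8. [r1c3∈{2}] r1c3 is down to just 2. So r1c3=2.

Answer: 4 1 2 3 / 2 3 4 1 / 1 2 3 4 / 3 4 1 2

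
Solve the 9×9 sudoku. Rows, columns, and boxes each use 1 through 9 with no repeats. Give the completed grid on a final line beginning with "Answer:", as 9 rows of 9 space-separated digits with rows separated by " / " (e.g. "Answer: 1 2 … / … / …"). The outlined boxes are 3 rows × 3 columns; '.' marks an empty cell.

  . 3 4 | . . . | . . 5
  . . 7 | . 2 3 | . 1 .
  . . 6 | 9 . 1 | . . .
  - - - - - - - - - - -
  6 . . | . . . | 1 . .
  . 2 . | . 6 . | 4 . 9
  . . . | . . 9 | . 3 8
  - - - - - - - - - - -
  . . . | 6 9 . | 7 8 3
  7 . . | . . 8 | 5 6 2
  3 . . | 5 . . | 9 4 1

Step 1. [r3c5∈{4,5,7,8}] in box 2, 5 fits only at r3c5 ⇒ r3c5=5.
Step 2. [r4c9∈{7}] only 7 remains possible at r4c9. So r4c9=7.
Step 3. [r3c2∈{8}] only 8 remains possible at r3c2. So r3c2=8.
Step 4. [r6c2∈{1,4,5,7}] across col 2, 7 lands solely at r6c2, so r6c2=7.
Step 5. [r2c4∈{4,8}] box 2 places 4 nowhere but r2c4. So r2c4=4.
Step 6. [r5c1∈{1,5,8}] 8 has one home in col 1: r5c1. So r5c1=8.
Step 7. [r1c1∈{1,2,9}] row 1 places 1 nowhere but r1c1. So r1c1=1.
Step 8. [r5c8∈{5}] only 5 remains possible at r5c8 ⇒ r5c8=5.
Step 9. [r4c8∈{2}] r4c8's peers cover all but 2 ⇒ r4c8=2.
Step 10. [r4c6∈{4,5}] col 6 places 5 nowhere but r4c6, so r4c6=5.
Step 11. [r7c6∈{2,4}] 4 has one home in col 6: r7c6, so r7c6=4.
Step 12. [r8c2∈{1,4,9}] row 8 places 4 nowhere but r8c2, so r8c2=4.
Step 13. [r1c7∈{2,6,8}] row 1 places 2 nowhere but r1c7. So r1c7=2.
Step 14. [r4c5∈{3,4,8}] across row 4, 4 lands solely at r4c5 ⇒ r4c5=4.
Step 15. [r6c5∈{1}] r6c5's peers cover all but 1, so r6c5=1.
Step 16. [r5c6∈{7}] only 7 remains possible at r5c6 ⇒ r5c6=7.
Step 17. [r7c2∈{1,5}] r7c2 is the only open cell in col 2 admitting 1. So r7c2=1.
Step 18. [r1c4∈{7,8}] col 4 places 7 nowhere but r1c4, so r1c4=7.
Step 19. [r5c4∈{3}] r5c4 is down to just 3. So r5c4=3.
Step 20. [r4c2∈{9}] r4c2 has the single candidate 9, so r4c2=9.
Step 21. [r6c3∈{5}] r6c3's peers cover all but 5. So r6c3=5.
Step 22. [r7c3∈{2}] r7c3 has the single candidate 2. So r7c3=2.
Step 23. [r6c7∈{6}] only 6 remains possible at r6c7. So r6c7=6.
Step 24. [r2c2∈{5}] nothing but 5 survives at r2c2, so r2c2=5.
Step 25. [r8c3∈{9}] r8c3's peers cover all but 9. So r8c3=9.
Step 26. [r9c3∈{8}] r9c3's peers cover all but 8, so r9c3=8.
Step 27. [r8c5∈{3}] only 3 remains possible at r8c5, so r8c5=3.
Step 28. [r3c1∈{2}] r3c1's peers cover all but 2. So r3c1=2.
Step 29. [r9c6∈{2}] only 2 remains possible at r9c6 ⇒ r9c6=2.
Step 30. [r3c8∈{7}] r3c8 is down to just 7 ⇒ r3c8=7.
Step 31. [r6c1∈{4}] r6c1 has the single candidate 4 ⇒ r6c1=4.
Step 32. [r1c5∈{8}] r1c5 is down to just 8, so r1c5=8.
Step 33. [r6c4∈{2}] nothing but 2 survives at r6c4 ⇒ r6c4=2.
Step 34. [r9c5∈{7}] only 7 remains possible at r9c5 ⇒ r9c5=7.
Step 35. [r2c7∈{8}] only 8 remains possible at r2c7 ⇒ r2c7=8.
Step 36. [r3c9∈{4}] r3c9's peers cover all but 4 ⇒ r3c9=4.
Step 37. [r4c4∈{8}] only 8 remains possible at r4c4, so r4c4=8.
Step 38. [r2c1∈{9}] nothing but 9 survives at r2c1, so r2c1=9.
Step 39. [r1c8∈{9}] r1c8's peers cover all but 9, so r1c8=9.
Step 40. [r5c3∈{1}] r5c3's peers cover all but 1, so r5c3=1.
Step 41. [r7c1∈{5}] r7c1 has the single candidate 5. So r7c1=5.
Step 42. [r3c7∈{3}] nothing but 3 survives at r3c7, so r3c7=3.
Step 43. [r1c6∈{6}] r1c6's peers cover all but 6. So r1c6=6.
Step 44. [r9c2∈{6}] r9c2 has the single candidate 6. So r9c2=6.
Step 45. [r8c4∈{1}] r8c4 has the single candidate 1. So r8c4=1.
Step 46. [r4c3∈{3}] r4c3 is down to just 3, so r4c3=3.
Step 47. [r2c9∈{6}] r2c9's peers cover all but 6. So r2c9=6.

Answer: 1 3 4 7 8 6 2 9 5 / 9 5 7 4 2 3 8 1 6 / 2 8 6 9 5 1 3 7 4 / 6 9 3 8 4 5 1 2 7 / 8 2 1 3 6 7 4 5 9 / 4 7 5 2 1 9 6 3 8 / 5 1 2 6 9 4 7 8 3 / 7 4 9 1 3 8 5 6 2 / 3 6 8 5 7 2 9 4 1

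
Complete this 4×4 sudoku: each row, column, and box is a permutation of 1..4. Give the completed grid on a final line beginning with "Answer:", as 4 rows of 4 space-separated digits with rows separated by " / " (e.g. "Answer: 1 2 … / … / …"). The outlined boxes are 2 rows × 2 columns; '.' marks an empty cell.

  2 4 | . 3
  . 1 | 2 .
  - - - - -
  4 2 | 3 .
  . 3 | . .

Step 1. [r4c1∈{1}] r4c1 has the single candidate 1. So r4c1=1.
Step 2. [r2c4∈{4}] r2c4 is down to just 4, so r2c4=4.
Step 3. [r3c4∈{1}] r3c4 has the single candidate 1 ⇒ r3c4=1.
Step 4. [r4c4∈{2}] r4c4 has the single candidate 2. So r4c4=2.
Step 5. [r1c3∈{1}] only 1 remains possible at r1c3, so r1c3=1.
Step 6. [r4c3∈{4}] only 4 remains possible at r4c3. So r4c3=4.
Step 7. [r2c1∈{3}] r2c1's peers cover all but 3 ⇒ r2c1=3.

Answer: 2 4 1 3 / 3 1 2 4 / 4 2 3 1 / 1 3 4 2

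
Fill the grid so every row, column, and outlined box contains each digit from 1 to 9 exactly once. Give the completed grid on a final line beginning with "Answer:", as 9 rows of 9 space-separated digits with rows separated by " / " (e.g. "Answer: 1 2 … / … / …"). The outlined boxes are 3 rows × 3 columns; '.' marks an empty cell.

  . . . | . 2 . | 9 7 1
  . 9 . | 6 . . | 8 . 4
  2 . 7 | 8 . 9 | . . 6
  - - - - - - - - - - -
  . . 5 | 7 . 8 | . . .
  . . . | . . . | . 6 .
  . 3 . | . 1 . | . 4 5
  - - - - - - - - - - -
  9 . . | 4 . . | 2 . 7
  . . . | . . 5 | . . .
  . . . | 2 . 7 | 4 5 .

Step 1. [r3c2∈{1,4,5}] across row 3, 1 lands solely at r3c2, so r3c2=1.
Step 2. [r2c3∈{3}] r2c3 has the single candidate 3. So r2c3=3.
Step 3. [r5c9∈{2,3,8,9}] box 6 places 8 nowhere but r5c9. So r5c9=8.
Step 4. [r8c4∈{1,3,9}] col 4 places 1 nowhere but r8c4 ⇒ r8c4=1.
Step 5. [r8c7∈{3,6}] across col 7, 6 lands solely at r8c7. So r8c7=6.
Step 6. [r3c8∈{3}] nothing but 3 survives at r3c8, so r3c8=3.
Step 7. [r3c5∈{4,5}] 4 has one home in row 3: r3c5, so r3c5=4.
Step 8. [r5c6∈{2,3,4}] r5c6 is the only open cell in col 6 admitting 4. So r5c6=4.
Step 9. [r6c4∈{9}] r6c4 has the single candidate 9 ⇒ r6c4=9.
Step 10. [r4c9∈{2,3,9}] 2 has one home in col 9: r4c9, so r4c9=2.
Step 11. [r7c8∈{1,8}] 1 has one home in box 9: r7c8. So r7c8=1.
Step 12. [r8c8∈{8,9}] across col 8, 8 lands solely at r8c8, so r8c8=8.
Step 13. [r7c2∈{5,6,8}] row 7 places 5 nowhere but r7c2 ⇒ r7c2=5.
Step 14. [r5c3∈{1,2,9}] 9 has one home in row 5: r5c3. So r5c3=9.
Step 15. [r9c3∈{1,6,8}] across col 3, 1 lands solely at r9c3. So r9c3=1.
Step 16. [r5c2∈{2,7}] row 5 places 2 nowhere but r5c2 ⇒ r5c2=2.
Step 17. [r6c7∈{7}] only 7 remains possible at r6c7, so r6c7=7.
Step 18. [r1c6∈{3}] only 3 remains possible at r1c6 ⇒ r1c6=3.
Step 19. [r7c5∈{3,6,8}] 3 has one home in row 7: r7c5, so r7c5=3.
Step 20. [r7c3∈{6,8}] r7c3 is the only open cell in row 7 admitting 8. So r7c3=8.
Step 21. [r6c3∈{6}] r6c3's peers cover all but 6. So r6c3=6.
Step 22. [r1c2∈{4,6,8}] col 2 places 8 nowhere but r1c2, so r1c2=8.
Step 23. [r1c1∈{4,5,6}] 6 has one home in row 1: r1c1. So r1c1=6.
Step 24. [r5c5∈{5}] r5c5's peers cover all but 5. So r5c5=5.
Step 25. [r4c2∈{4}] r4c2 has the single candidate 4, so r4c2=4.
Step 26. [r8c1∈{3,4,7}] in col 1, 4 fits only at r8c1. So r8c1=4.
Step 27. [r8c5∈{9}] nothing but 9 survives at r8c5 ⇒ r8c5=9.
Step 28. [r4c1∈{1}] only 1 remains possible at r4c1. So r4c1=1.
Step 29. [r5c7∈{1,3}] across row 5, 1 lands solely at r5c7 ⇒ r5c7=1.
Step 30. [r7c6∈{6}] only 6 remains possible at r7c6. So r7c6=6.
Step 31. [r9c9∈{3,9}] in row 9, 9 fits only at r9c9. So r9c9=9.
Step 32. [r4c5∈{6}] nothing but 6 survives at r4c5 ⇒ r4c5=6.
Step 33. [r6c6∈{2}] r6c6 has the single candidate 2 ⇒ r6c6=2.
Step 34. [r5c4∈{3}] r5c4 is down to just 3 ⇒ r5c4=3.
Step 35. [r8c3∈{2}] nothing but 2 survives at r8c3. So r8c3=2.
Step 36. [r9c5∈{8}] r9c5's peers cover all but 8 ⇒ r9c5=8.
Step 37. [r2c8∈{2}] only 2 remains possible at r2c8, so r2c8=2.
Step 38. [r8c9∈{3}] only 3 remains possible at r8c9. So r8c9=3.
Step 39. [r3c7∈{5}] r3c7's peers cover all but 5. So r3c7=5.
Step 40. [r4c8∈{9}] r4c8 has the single candidate 9. So r4c8=9.
Step 41. [r2c6∈{1}] r2c6's peers cover all but 1. So r2c6=1.
Step 42. [r1c4∈{5}] r1c4 has the single candidate 5 ⇒ r1c4=5.
Step 43. [r2c1∈{5}] r2c1's peers cover all but 5 ⇒ r2c1=5.
Step 44. [r9c1∈{3}] only 3 remains possible at r9c1 ⇒ r9c1=3.
Step 45. [r4c7∈{3}] nothing but 3 survives at r4c7. So r4c7=3.
Step 46. [r2c5∈{7}] r2c5 is down to just 7 ⇒ r2c5=7.
Step 47. [r5c1∈{7}] r5c1 has the single candidate 7 ⇒ r5c1=7.
Step 48. [r9c2∈{6}] r9c2's peers cover all but 6 ⇒ r9c2=6.
Step 49. [r6c1∈{8}] r6c1's peers cover all but 8 ⇒ r6c1=8.
Step 50. [r8c2∈{7}] r8c2 is down to just 7 ⇒ r8c2=7.
Step 51. [r1c3∈{4}] r1c3 has the single candidate 4. So r1c3=4.

Answer: 6 8 4 5 2 3 9 7 1 / 5 9 3 6 7 1 8 2 4 / 2 1 7 8 4 9 5 3 6 / 1 4 5 7 6 8 3 9 2 / 7 2 9 3 5 4 1 6 8 / 8 3 6 9 1 2 7 4 5 / 9 5 8 4 3 6 2 1 7 / 4 7 2 1 9 5 6 8 3 / 3 6 1 2 8 7 4 5 9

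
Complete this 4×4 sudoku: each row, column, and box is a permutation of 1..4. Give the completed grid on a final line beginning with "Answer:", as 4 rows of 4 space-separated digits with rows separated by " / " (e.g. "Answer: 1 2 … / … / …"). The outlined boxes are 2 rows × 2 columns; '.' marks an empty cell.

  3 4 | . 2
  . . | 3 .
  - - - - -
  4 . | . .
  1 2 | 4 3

Step 1. [r3c4∈{1}] r3c4 has the single candidate 1, so r3c4=1.
Step 2. [r2c2∈{1}] nothing but 1 survives at r2c2, so r2c2=1.
Step 3. [r3c2∈{3}] r3c2 is down to just 3 ⇒ r3c2=3.
Step 4. [r1c3∈{1}] r1c3 is down to just 1 ⇒ r1c3=1.
Step 5. [r2c4∈{4}] nothing but 4 survives at r2c4 ⇒ r2c4=4.
Step 6. [r2c1∈{2}] nothing but 2 survives at r2c1 ⇒ r2c1=2.
Step 7. [r3c3∈{2}] nothing but 2 survives at r3c3, so r3c3=2.

Answer: 3 4 1 2 / 2 1 3 4 / 4 3 2 1 / 1 2 4 3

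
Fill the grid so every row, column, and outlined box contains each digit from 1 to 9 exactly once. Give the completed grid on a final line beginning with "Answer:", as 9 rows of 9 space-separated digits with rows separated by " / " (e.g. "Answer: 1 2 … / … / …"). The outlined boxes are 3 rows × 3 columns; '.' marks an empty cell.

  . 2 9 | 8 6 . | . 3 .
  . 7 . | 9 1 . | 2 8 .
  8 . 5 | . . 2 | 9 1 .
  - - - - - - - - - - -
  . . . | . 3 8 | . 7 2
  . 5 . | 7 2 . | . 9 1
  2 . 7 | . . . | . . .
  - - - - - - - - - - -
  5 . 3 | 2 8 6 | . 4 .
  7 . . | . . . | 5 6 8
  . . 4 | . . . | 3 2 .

Step 1. [r5c6∈{4}] nothing but 4 survives at r5c6. So r5c6=4.
Step 2. [r4c4∈{1,5,6}] row 4 places 5 nowhere but r4c4, so r4c4=5.
Step 3. [r9c4∈{1}] r9c4 has the single candidate 1 ⇒ r9c4=1.
Step 4. [r2c3∈{6}] only 6 remains possible at r2c3 ⇒ r2c3=6.
Step 5. [r6c9∈{3,4,5,6}] in col 9, 3 fits only at r6c9. So r6c9=3.
Step 6. [r4c3∈{1}] nothing but 1 survives at r4c3 ⇒ r4c3=1.
Step 7. [r6c5∈{9}] r6c5's peers cover all but 9. So r6c5=9.
Step 8. [r9c2∈{6,8,9}] in row 9, 8 fits only at r9c2. So r9c2=8.
Step 9. [r3c2∈{3,4}] r3c2 is the only open cell in col 2 admitting 3 ⇒ r3c2=3.
Step 10. [r6c7∈{4,6,8}] r6c7 is the only open cell in row 6 admitting 8 ⇒ r6c7=8.
Step 11. [r4c7∈{4,6}] across box 6, 4 lands solely at r4c7, so r4c7=4.
Step 12. [r1c7∈{7}] only 7 remains possible at r1c7, so r1c7=7.
Step 13. [r9c6∈{5,7,9}] in col 6, 7 fits only at r9c6 ⇒ r9c6=7.
Step 14. [r9c1∈{6,9}] 6 has one home in row 9: r9c1, so r9c1=6.
Step 15. [r3c4∈{4}] r3c4's peers cover all but 4, so r3c4=4.
Step 16. [r8c2∈{1,9}] 1 has one home in row 8: r8c2, so r8c2=1.
Step 17. [r4c2∈{6,9}] r4c2 is the only open cell in row 4 admitting 6 ⇒ r4c2=6.
Step 18. [r1c6∈{5}] r1c6 is down to just 5 ⇒ r1c6=5.
Step 19. [r1c9∈{4}] r1c9 has the single candidate 4. So r1c9=4.
Step 20. [r8c4∈{3}] r8c4's peers cover all but 3 ⇒ r8c4=3.
Step 21. [r9c9∈{9}] nothing but 9 survives at r9c9. So r9c9=9.
Step 22. [r6c2∈{4}] only 4 remains possible at r6c2. So r6c2=4.
Step 23. [r7c7∈{1}] only 1 remains possible at r7c7. So r7c7=1.
Step 24. [r2c6∈{3}] only 3 remains possible at r2c6 ⇒ r2c6=3.
Step 25. [r5c1∈{3}] nothing but 3 survives at r5c1. So r5c1=3.
Step 26. [r2c1∈{4}] r2c1 is down to just 4, so r2c1=4.
Step 27. [r3c9∈{6}] r3c9 has the single candidate 6. So r3c9=6.
Step 28. [r6c8∈{5}] r6c8's peers cover all but 5 ⇒ r6c8=5.
Step 29. [r9c5∈{5}] r9c5 is down to just 5. So r9c5=5.
Step 30. [r3c5∈{7}] r3c5 has the single candidate 7, so r3c5=7.
Step 31. [r8c3∈{2}] r8c3 has the single candidate 2. So r8c3=2.
Step 32. [r8c6∈{9}] r8c6 has the single candidate 9. So r8c6=9.
Step 33. [r1c1∈{1}] r1c1's peers cover all but 1 ⇒ r1c1=1.
Step 34. [r7c9∈{7}] only 7 remains possible at r7c9 ⇒ r7c9=7.
Step 35. [r6c4∈{6}] only 6 remains possible at r6c4. So r6c4=6.
Step 36. [r5c7∈{6}] r5c7 has the single candidate 6 ⇒ r5c7=6.
Step 37. [r6c6∈{1}] r6c6 is down to just 1, so r6c6=1.
Step 38. [r2c9∈{5}] only 5 remains possible at r2c9. So r2c9=5.
Step 39. [r4c1∈{9}] r4c1's peers cover all but 9 ⇒ r4c1=9.
Step 40. [r8c5∈{4}] r8c5's peers cover all but 4 ⇒ r8c5=4.
Step 41. [r7c2∈{9}] r7c2 has the single candidate 9 ⇒ r7c2=9.
Step 42. [r5c3∈{8}] nothing but 8 survives at r5c3 ⇒ r5c3=8.

Answer: 1 2 9 8 6 5 7 3 4 / 4 7 6 9 1 3 2 8 5 / 8 3 5 4 7 2 9 1 6 / 9 6 1 5 3 8 4 7 2 / 3 5 8 7 2 4 6 9 1 / 2 4 7 6 9 1 8 5 3 / 5 9 3 2 8 6 1 4 7 / 7 1 2 3 4 9 5 6 8 / 6 8 4 1 5 7 3 2 9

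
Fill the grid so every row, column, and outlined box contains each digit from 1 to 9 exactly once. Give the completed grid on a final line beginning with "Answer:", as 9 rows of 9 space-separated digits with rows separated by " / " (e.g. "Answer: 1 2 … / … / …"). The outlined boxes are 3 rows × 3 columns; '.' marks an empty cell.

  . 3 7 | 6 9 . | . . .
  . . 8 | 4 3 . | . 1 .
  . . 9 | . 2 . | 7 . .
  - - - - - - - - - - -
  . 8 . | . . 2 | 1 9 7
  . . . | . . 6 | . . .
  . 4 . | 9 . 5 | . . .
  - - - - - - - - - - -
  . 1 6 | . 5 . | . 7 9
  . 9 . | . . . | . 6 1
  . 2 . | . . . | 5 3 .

Step 1. [r9c3∈{4}] nothing but 4 survives at r9c3, so r9c3=4.
Step 2. [r9c9∈{8}] nothing but 8 survives at r9c9. So r9c9=8.
Step 3. [r3c4∈{1,5,8}] r3c4 is the only open cell in col 4 admitting 5. So r3c4=5.
Step 4. [r9c1∈{7}] r9c1's peers cover all but 7. So r9c1=7.
Step 5. [r4c4∈{3}] only 3 remains possible at r4c4 ⇒ r4c4=3.
Step 6. [r4c3∈{5}] only 5 remains possible at r4c3 ⇒ r4c3=5.
Step 7. [r8c3∈{3}] r8c3 is down to just 3, so r8c3=3.
Step 8. [r6c5∈{1,7,8}] in row 6, 7 fits only at r6c5 ⇒ r6c5=7.
Step 9. [r3c2∈{6}] r3c2 is down to just 6. So r3c2=6.
Step 10. [r3c9∈{3,4}] in row 3, 3 fits only at r3c9 ⇒ r3c9=3.
Step 11. [r2c2∈{5}] r2c2 has the single candidate 5. So r2c2=5.
Step 12. [r2c1∈{2}] r2c1 is down to just 2 ⇒ r2c1=2.
Step 13. [r8c4∈{2,7,8}] r8c4 is the only open cell in col 4 admitting 7 ⇒ r8c4=7.
Step 14. [r8c7∈{2,4}] r8c7 is the only open cell in row 8 admitting 2. So r8c7=2.
Step 15. [r7c7∈{4}] r7c7 has the single candidate 4, so r7c7=4.
Step 16. [r1c7∈{8}] r1c7's peers cover all but 8. So r1c7=8.
Step 17. [r3c8∈{4}] r3c8 has the single candidate 4 ⇒ r3c8=4.
Step 18. [r3c1∈{1}] r3c1 has the single candidate 1. So r3c1=1.
Step 19. [r5c9∈{2,4,5}] in col 9, 4 fits only at r5c9, so r5c9=4.
Step 20. [r9c4∈{1}] r9c4 has the single candidate 1. So r9c4=1.
Step 21. [r5c4∈{8}] nothing but 8 survives at r5c4. So r5c4=8.
Step 22. [r8c5∈{4,8}] 8 has one home in col 5: r8c5 ⇒ r8c5=8.
Step 23. [r6c3∈{1,2}] in row 6, 1 fits only at r6c3 ⇒ r6c3=1.
Step 24. [r5c7∈{3}] r5c7's peers cover all but 3, so r5c7=3.
Step 25. [r6c7∈{6}] nothing but 6 survives at r6c7. So r6c7=6.
Step 26. [r6c9∈{2}] nothing but 2 survives at r6c9 ⇒ r6c9=2.
Step 27. [r1c8∈{2,5}] across row 1, 2 lands solely at r1c8. So r1c8=2.
Step 28. [r1c6∈{1}] r1c6 is down to just 1 ⇒ r1c6=1.
Step 29. [r7c6∈{3}] nothing but 3 survives at r7c6. So r7c6=3.
Step 30. [r9c6∈{9}] r9c6 is down to just 9 ⇒ r9c6=9.
Step 31. [r5c1∈{9}] nothing but 9 survives at r5c1 ⇒ r5c1=9.
Step 32. [r1c1∈{4}] r1c1 is down to just 4 ⇒ r1c1=4.
Step 33. [r7c1∈{8}] nothing but 8 survives at r7c1, so r7c1=8.
Step 34. [r2c7∈{9}] only 9 remains possible at r2c7 ⇒ r2c7=9.
Step 35. [r2c6∈{7}] only 7 remains possible at r2c6, so r2c6=7.
Step 36. [r5c2∈{7}] r5c2 is down to just 7 ⇒ r5c2=7.
Step 37. [r5c8∈{5}] r5c8 has the single candidate 5. So r5c8=5.
Step 38. [r4c1∈{6}] r4c1 is down to just 6 ⇒ r4c1=6.
Step 39. [r7c4∈{2}] r7c4's peers cover all but 2. So r7c4=2.
Step 40. [r8c1∈{5}] r8c1 has the single candidate 5 ⇒ r8c1=5.
Step 41. [r5c5∈{1}] r5c5 is down to just 1. So r5c5=1.
Step 42. [r2c9∈{6}] r2c9's peers cover all but 6 ⇒ r2c9=6.
Step 43. [r1c9∈{5}] r1c9 has the single candidate 5. So r1c9=5.
Step 44. [r5c3∈{2}] r5c3 has the single candidate 2, so r5c3=2.
Step 45. [r3c6∈{8}] only 8 remains possible at r3c6, so r3c6=8.
Step 46. [r6c1∈{3}] r6c1 is down to just 3 ⇒ r6c1=3.
Step 47. [r8c6∈{4}] r8c6 is down to just 4. So r8c6=4.
Step 48. [r4c5∈{4}] only 4 remains possible at r4c5. So r4c5=4.
Step 49. [r9c5∈{6}] r9c5's peers cover all but 6 ⇒ r9c5=6.
Step 50. [r6c8∈{8}] r6c8 is down to just 8. So r6c8=8.

Answer: 4 3 7 6 9 1 8 2 5 / 2 5 8 4 3 7 9 1 6 / 1 6 9 5 2 8 7 4 3 / 6 8 5 3 4 2 1 9 7 / 9 7 2 8 1 6 3 5 4 / 3 4 1 9 7 5 6 8 2 / 8 1 6 2 5 3 4 7 9 / 5 9 3 7 8 4 2 6 1 / 7 2 4 1 6 9 5 3 8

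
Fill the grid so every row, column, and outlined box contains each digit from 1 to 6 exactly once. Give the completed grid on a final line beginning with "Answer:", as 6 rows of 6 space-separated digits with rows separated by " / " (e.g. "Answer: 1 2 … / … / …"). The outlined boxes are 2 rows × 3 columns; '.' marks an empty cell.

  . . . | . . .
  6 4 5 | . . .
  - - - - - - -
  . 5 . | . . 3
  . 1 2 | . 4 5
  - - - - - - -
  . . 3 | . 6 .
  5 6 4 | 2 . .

Step 1. [r6c6∈{1}] only 1 remains possible at r6c6. So r6c6=1.
Step 2. [r1c5∈{1,2,3,5}] col 5 places 5 nowhere but r1c5, so r1c5=5.
Step 3. [r1c6∈{2,4,6}] col 6 places 6 nowhere but r1c6, so r1c6=6.
Step 4. [r1c4∈{1,3,4}] 4 has one home in row 1: r1c4 ⇒ r1c4=4.
Step 5. [r5c1∈{1,2}] 1 has one home in row 5: r5c1 ⇒ r5c1=1.
Step 6. [r2c4∈{1,3}] r2c4 is the only open cell in col 4 admitting 3, so r2c4=3.
Step 7. [r1c2∈{2,3}] r1c2 is the only open cell in col 2 admitting 3 ⇒ r1c2=3.
Step 8. [r3c4∈{1,6}] across col 4, 1 lands solely at r3c4 ⇒ r3c4=1.
Step 9. [r2c6∈{2}] r2c6's peers cover all but 2, so r2c6=2.
Step 10. [r3c5∈{2}] nothing but 2 survives at r3c5 ⇒ r3c5=2.
Step 11. [r1c1∈{2}] r1c1 has the single candidate 2 ⇒ r1c1=2.
Step 12. [r1c3∈{1}] r1c3's peers cover all but 1. So r1c3=1.
Step 13. [r5c6∈{4}] r5c6 is down to just 4. So r5c6=4.
Step 14. [r2c5∈{1}] only 1 remains possible at r2c5. So r2c5=1.
Step 15. [r6c5∈{3}] nothing but 3 survives at r6c5. So r6c5=3.
Step 16. [r4c4∈{6}] r4c4 is down to just 6. So r4c4=6.
Step 17. [r3c1∈{4}] nothing but 4 survives at r3c1. So r3c1=4.
Step 18. [r3c3∈{6}] r3c3 is down to just 6, so r3c3=6.
Step 19. [r5c2∈{2}] r5c2 is down to just 2 ⇒ r5c2=2.
Step 20. [r4c1∈{3}] r4c1 is down to just 3, so r4c1=3.
Step 21. [r5c4∈{5}] only 5 remains possible at r5c4. So r5c4=5.

Answer: 2 3 1 4 5 6 / 6 4 5 3 1 2 / 4 5 6 1 2 3 / 3 1 2 6 4 5 / 1 2 3 5 6 4 / 5 6 4 2 3 1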